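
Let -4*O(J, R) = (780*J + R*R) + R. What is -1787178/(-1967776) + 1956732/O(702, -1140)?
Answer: -504269780857/151356410480 ≈ -3.3317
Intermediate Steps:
O(J, R) = -195*J - R/4 - R²/4 (O(J, R) = -((780*J + R*R) + R)/4 = -((780*J + R²) + R)/4 = -((R² + 780*J) + R)/4 = -(R + R² + 780*J)/4 = -195*J - R/4 - R²/4)
-1787178/(-1967776) + 1956732/O(702, -1140) = -1787178/(-1967776) + 1956732/(-195*702 - ¼*(-1140) - ¼*(-1140)²) = -1787178*(-1/1967776) + 1956732/(-136890 + 285 - ¼*1299600) = 893589/983888 + 1956732/(-136890 + 285 - 324900) = 893589/983888 + 1956732/(-461505) = 893589/983888 + 1956732*(-1/461505) = 893589/983888 - 652244/153835 = -504269780857/151356410480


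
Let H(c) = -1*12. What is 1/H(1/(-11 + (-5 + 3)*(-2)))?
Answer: -1/12 ≈ -0.083333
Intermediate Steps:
H(c) = -12
1/H(1/(-11 + (-5 + 3)*(-2))) = 1/(-12) = -1/12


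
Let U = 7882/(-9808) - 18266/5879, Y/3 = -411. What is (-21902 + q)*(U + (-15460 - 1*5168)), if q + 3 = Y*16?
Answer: 24764586218812483/28830616 ≈ 8.5897e+8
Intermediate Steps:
Y = -1233 (Y = 3*(-411) = -1233)
U = -112745603/28830616 (U = 7882*(-1/9808) - 18266*1/5879 = -3941/4904 - 18266/5879 = -112745603/28830616 ≈ -3.9106)
q = -19731 (q = -3 - 1233*16 = -3 - 19728 = -19731)
(-21902 + q)*(U + (-15460 - 1*5168)) = (-21902 - 19731)*(-112745603/28830616 + (-15460 - 1*5168)) = -41633*(-112745603/28830616 + (-15460 - 5168)) = -41633*(-112745603/28830616 - 20628) = -41633*(-594830692451/28830616) = 24764586218812483/28830616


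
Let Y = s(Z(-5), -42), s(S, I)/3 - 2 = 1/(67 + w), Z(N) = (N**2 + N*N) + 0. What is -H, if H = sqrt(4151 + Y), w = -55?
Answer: -sqrt(16629)/2 ≈ -64.477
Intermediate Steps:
Z(N) = 2*N**2 (Z(N) = (N**2 + N**2) + 0 = 2*N**2 + 0 = 2*N**2)
s(S, I) = 25/4 (s(S, I) = 6 + 3/(67 - 55) = 6 + 3/12 = 6 + 3*(1/12) = 6 + 1/4 = 25/4)
Y = 25/4 ≈ 6.2500
H = sqrt(16629)/2 (H = sqrt(4151 + 25/4) = sqrt(16629/4) = sqrt(16629)/2 ≈ 64.477)
-H = -sqrt(16629)/2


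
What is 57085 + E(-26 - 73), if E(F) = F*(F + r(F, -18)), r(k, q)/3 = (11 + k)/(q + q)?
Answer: 66160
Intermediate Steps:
r(k, q) = 3*(11 + k)/(2*q) (r(k, q) = 3*((11 + k)/(q + q)) = 3*((11 + k)/((2*q))) = 3*((11 + k)*(1/(2*q))) = 3*((11 + k)/(2*q)) = 3*(11 + k)/(2*q))
E(F) = F*(-11/12 + 11*F/12) (E(F) = F*(F + (3/2)*(11 + F)/(-18)) = F*(F + (3/2)*(-1/18)*(11 + F)) = F*(F + (-11/12 - F/12)) = F*(-11/12 + 11*F/12))
57085 + E(-26 - 73) = 57085 + 11*(-26 - 73)*(-1 + (-26 - 73))/12 = 57085 + (11/12)*(-99)*(-1 - 99) = 57085 + (11/12)*(-99)*(-100) = 57085 + 9075 = 66160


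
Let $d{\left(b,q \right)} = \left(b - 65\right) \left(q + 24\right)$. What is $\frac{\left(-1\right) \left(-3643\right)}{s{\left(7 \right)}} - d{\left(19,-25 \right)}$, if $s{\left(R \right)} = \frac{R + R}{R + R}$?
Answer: $3597$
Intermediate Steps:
$s{\left(R \right)} = 1$ ($s{\left(R \right)} = \frac{2 R}{2 R} = 2 R \frac{1}{2 R} = 1$)
$d{\left(b,q \right)} = \left(-65 + b\right) \left(24 + q\right)$
$\frac{\left(-1\right) \left(-3643\right)}{s{\left(7 \right)}} - d{\left(19,-25 \right)} = \frac{\left(-1\right) \left(-3643\right)}{1} - \left(-1560 - -1625 + 24 \cdot 19 + 19 \left(-25\right)\right) = 3643 \cdot 1 - \left(-1560 + 1625 + 456 - 475\right) = 3643 - 46 = 3597$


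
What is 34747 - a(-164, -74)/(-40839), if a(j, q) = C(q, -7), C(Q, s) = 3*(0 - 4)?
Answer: 473010907/13613 ≈ 34747.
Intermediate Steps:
C(Q, s) = -12 (C(Q, s) = 3*(-4) = -12)
a(j, q) = -12
34747 - a(-164, -74)/(-40839) = 34747 - (-12)/(-40839) = 34747 - (-12)*(-1)/40839 = 34747 - 1*4/13613 = 34747 - 4/13613 = 473010907/13613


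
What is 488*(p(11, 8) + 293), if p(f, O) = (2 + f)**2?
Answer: 225456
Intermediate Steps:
488*(p(11, 8) + 293) = 488*((2 + 11)**2 + 293) = 488*(13**2 + 293) = 488*(169 + 293) = 488*462 = 225456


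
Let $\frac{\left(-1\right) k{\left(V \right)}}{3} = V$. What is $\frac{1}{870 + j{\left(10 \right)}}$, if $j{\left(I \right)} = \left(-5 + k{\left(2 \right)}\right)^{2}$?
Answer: $\frac{1}{991} \approx 0.0010091$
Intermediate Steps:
$k{\left(V \right)} = - 3 V$
$j{\left(I \right)} = 121$ ($j{\left(I \right)} = \left(-5 - 6\right)^{2} = \left(-11\right)^{2} = 121$)
$\frac{1}{870 + j{\left(10 \right)}} = \frac{1}{870 + 121} = \frac{1}{991}$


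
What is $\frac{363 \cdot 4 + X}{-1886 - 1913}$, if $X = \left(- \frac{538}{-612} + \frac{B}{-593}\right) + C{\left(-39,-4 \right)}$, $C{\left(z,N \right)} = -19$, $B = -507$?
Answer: $- \frac{260343973}{689358942} \approx -0.37766$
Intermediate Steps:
$X = - \frac{3133043}{181458}$ ($X = \left(- \frac{538}{-612} - \frac{507}{-593}\right) - 19 = \left(\left(-538\right) \left(- \frac{1}{612}\right) - - \frac{507}{593}\right) - 19 = \left(\frac{269}{306} + \frac{507}{593}\right) - 19 = \frac{314659}{181458} - 19 = - \frac{3133043}{181458} \approx -17.266$)
$\frac{363 \cdot 4 + X}{-1886 - 1913} = \frac{363 \cdot 4 - \frac{3133043}{181458}}{-1886 - 1913} = \frac{1452 - \frac{3133043}{181458}}{-3799} = \frac{260343973}{181458} \left(- \frac{1}{3799}\right) = - \frac{260343973}{689358942}$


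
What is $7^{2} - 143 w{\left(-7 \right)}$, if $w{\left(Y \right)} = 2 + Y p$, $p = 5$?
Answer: $4768$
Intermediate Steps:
$w{\left(Y \right)} = 2 + 5 Y$ ($w{\left(Y \right)} = 2 + Y 5 = 2 + 5 Y$)
$7^{2} - 143 w{\left(-7 \right)} = 7^{2} - 143 \left(2 + 5 \left(-7\right)\right) = 49 - 143 \left(2 - 35\right) = 49 - -4719 = 49 + 4719 = 4768$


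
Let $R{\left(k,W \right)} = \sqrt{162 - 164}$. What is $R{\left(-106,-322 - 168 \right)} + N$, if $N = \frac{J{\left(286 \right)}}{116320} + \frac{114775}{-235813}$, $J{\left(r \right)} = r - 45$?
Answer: $- \frac{13293797067}{27429768160} + i \sqrt{2} \approx -0.48465 + 1.4142 i$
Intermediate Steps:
$J{\left(r \right)} = -45 + r$
$R{\left(k,W \right)} = i \sqrt{2}$ ($R{\left(k,W \right)} = \sqrt{-2} = i \sqrt{2}$)
$N = - \frac{13293797067}{27429768160}$ ($N = \frac{-45 + 286}{116320} + \frac{114775}{-235813} = 241 \cdot \frac{1}{116320} + 114775 \left(- \frac{1}{235813}\right) = \frac{241}{116320} - \frac{114775}{235813} = - \frac{13293797067}{27429768160} \approx -0.48465$)
$R{\left(-106,-322 - 168 \right)} + N = i \sqrt{2} - \frac{13293797067}{27429768160} = - \frac{13293797067}{27429768160} + i \sqrt{2}$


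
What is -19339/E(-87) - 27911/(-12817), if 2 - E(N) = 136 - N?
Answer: 254036294/2832557 ≈ 89.684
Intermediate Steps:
E(N) = -134 + N (E(N) = 2 - (136 - N) = 2 + (-136 + N) = -134 + N)
-19339/E(-87) - 27911/(-12817) = -19339/(-134 - 87) - 27911/(-12817) = -19339/(-221) - 27911*(-1/12817) = -19339*(-1/221) + 27911/12817 = 19339/221 + 27911/12817 = 254036294/2832557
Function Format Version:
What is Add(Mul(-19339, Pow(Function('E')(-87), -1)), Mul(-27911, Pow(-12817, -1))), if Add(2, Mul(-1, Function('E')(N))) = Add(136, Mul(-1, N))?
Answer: Rational(254036294, 2832557) ≈ 89.684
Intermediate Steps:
Function('E')(N) = Add(-134, N) (Function('E')(N) = Add(2, Mul(-1, Add(136, Mul(-1, N)))) = Add(2, Add(-136, N)) = Add(-134, N))
Add(Mul(-19339, Pow(Function('E')(-87), -1)), Mul(-27911, Pow(-12817, -1))) = Add(Mul(-19339, Pow(Add(-134, -87), -1)), Mul(-27911, Pow(-12817, -1))) = Add(Mul(-19339, Pow(-221, -1)), Mul(-27911, Rational(-1, 12817))) = Add(Mul(-19339, Rational(-1, 221)), Rational(27911, 12817)) = Add(Rational(19339, 221), Rational(27911, 12817)) = Rational(254036294, 2832557)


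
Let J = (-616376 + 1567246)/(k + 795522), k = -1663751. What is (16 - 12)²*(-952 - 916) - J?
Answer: -25948677482/868229 ≈ -29887.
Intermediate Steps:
J = -950870/868229 (J = (-616376 + 1567246)/(-1663751 + 795522) = 950870/(-868229) = 950870*(-1/868229) = -950870/868229 ≈ -1.0952)
(16 - 12)²*(-952 - 916) - J = (16 - 12)²*(-952 - 916) - 1*(-950870/868229) = 4²*(-1868) + 950870/868229 = 16*(-1868) + 950870/868229 = -29888 + 950870/868229 = -25948677482/868229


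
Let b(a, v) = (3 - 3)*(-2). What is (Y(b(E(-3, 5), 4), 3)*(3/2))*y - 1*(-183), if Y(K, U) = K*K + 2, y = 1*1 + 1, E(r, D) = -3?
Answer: 189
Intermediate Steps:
y = 2 (y = 1 + 1 = 2)
b(a, v) = 0 (b(a, v) = 0*(-2) = 0)
Y(K, U) = 2 + K**2 (Y(K, U) = K**2 + 2 = 2 + K**2)
(Y(b(E(-3, 5), 4), 3)*(3/2))*y - 1*(-183) = ((2 + 0**2)*(3/2))*2 - 1*(-183) = ((2 + 0)*(3*(1/2)))*2 + 183 = (2*(3/2))*2 + 183 = 3*2 + 183 = 6 + 183 = 189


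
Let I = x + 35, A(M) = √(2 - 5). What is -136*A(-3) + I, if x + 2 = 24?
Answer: 57 - 136*I*√3 ≈ 57.0 - 235.56*I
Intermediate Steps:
A(M) = I*√3 (A(M) = √(-3) = I*√3)
x = 22 (x = -2 + 24 = 22)
I = 57 (I = 22 + 35 = 57)
-136*A(-3) + I = -136*I*√3 + 57 = 57 - 136*I*√3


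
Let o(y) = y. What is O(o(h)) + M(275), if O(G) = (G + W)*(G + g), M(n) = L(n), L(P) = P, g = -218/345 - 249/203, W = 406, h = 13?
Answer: 346203649/70035 ≈ 4943.3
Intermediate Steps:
g = -130159/70035 (g = -218*1/345 - 249*1/203 = -218/345 - 249/203 = -130159/70035 ≈ -1.8585)
M(n) = n
O(G) = (406 + G)*(-130159/70035 + G) (O(G) = (G + 406)*(G - 130159/70035) = (406 + G)*(-130159/70035 + G))
O(o(h)) + M(275) = (-260318/345 + 13² + (28304051/70035)*13) + 275 = (-260318/345 + 169 + 367952663/70035) + 275 = 326944024/70035 + 275 = 346203649/70035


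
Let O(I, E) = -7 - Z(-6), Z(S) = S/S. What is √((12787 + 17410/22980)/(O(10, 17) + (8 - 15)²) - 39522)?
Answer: I*√348069324587322/94218 ≈ 198.02*I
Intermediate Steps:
Z(S) = 1
O(I, E) = -8 (O(I, E) = -7 - 1*1 = -7 - 1 = -8)
√((12787 + 17410/22980)/(O(10, 17) + (8 - 15)²) - 39522) = √((12787 + 17410/22980)/(-8 + (8 - 15)²) - 39522) = √((12787 + 17410*(1/22980))/(-8 + (-7)²) - 39522) = √((12787 + 1741/2298)/(-8 + 49) - 39522) = √((29386267/2298)/41 - 39522) = √((29386267/2298)*(1/41) - 39522) = √(29386267/94218 - 39522) = √(-3694297529/94218) = I*√348069324587322/94218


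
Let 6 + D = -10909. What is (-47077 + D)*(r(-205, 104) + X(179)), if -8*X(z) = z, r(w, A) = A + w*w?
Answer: -2441847397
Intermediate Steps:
D = -10915 (D = -6 - 10909 = -10915)
r(w, A) = A + w**2
X(z) = -z/8
(-47077 + D)*(r(-205, 104) + X(179)) = (-47077 - 10915)*((104 + (-205)**2) - 1/8*179) = -57992*((104 + 42025) - 179/8) = -57992*(42129 - 179/8) = -57992*336853/8 = -2441847397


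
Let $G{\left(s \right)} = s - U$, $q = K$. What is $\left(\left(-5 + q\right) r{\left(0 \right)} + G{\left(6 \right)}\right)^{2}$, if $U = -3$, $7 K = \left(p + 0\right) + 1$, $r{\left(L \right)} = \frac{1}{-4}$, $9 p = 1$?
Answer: $\frac{6620329}{63504} \approx 104.25$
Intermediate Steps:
$p = \frac{1}{9}$ ($p = \frac{1}{9} \cdot 1 = \frac{1}{9} \approx 0.11111$)
$r{\left(L \right)} = - \frac{1}{4}$
$K = \frac{10}{63}$ ($K = \frac{\left(\frac{1}{9} + 0\right) + 1}{7} = \frac{\frac{1}{9} + 1}{7} = \frac{1}{7} \cdot \frac{10}{9} = \frac{10}{63} \approx 0.15873$)
$q = \frac{10}{63} \approx 0.15873$
$G{\left(s \right)} = 3 + s$ ($G{\left(s \right)} = s - -3 = s + 3 = 3 + s$)
$\left(\left(-5 + q\right) r{\left(0 \right)} + G{\left(6 \right)}\right)^{2} = \left(\left(-5 + \frac{10}{63}\right) \left(- \frac{1}{4}\right) + \left(3 + 6\right)\right)^{2} = \left(\left(- \frac{305}{63}\right) \left(- \frac{1}{4}\right) + 9\right)^{2} = \left(\frac{305}{252} + 9\right)^{2} = \left(\frac{2573}{252}\right)^{2} = \frac{6620329}{63504}$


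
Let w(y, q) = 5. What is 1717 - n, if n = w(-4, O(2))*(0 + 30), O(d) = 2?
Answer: 1567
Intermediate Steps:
n = 150 (n = 5*(0 + 30) = 5*30 = 150)
1717 - n = 1717 - 1*150 = 1717 - 150 = 1567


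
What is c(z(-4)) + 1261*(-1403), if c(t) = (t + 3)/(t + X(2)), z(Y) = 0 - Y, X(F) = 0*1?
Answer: -7076725/4 ≈ -1.7692e+6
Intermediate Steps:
X(F) = 0
z(Y) = -Y
c(t) = (3 + t)/t (c(t) = (t + 3)/(t + 0) = (3 + t)/t)
c(z(-4)) + 1261*(-1403) = (3 - 1*(-4))/((-1*(-4))) + 1261*(-1403) = (3 + 4)/4 - 1769183 = (¼)*7 - 1769183 = 7/4 - 1769183 = -7076725/4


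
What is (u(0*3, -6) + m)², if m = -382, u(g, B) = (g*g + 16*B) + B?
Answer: 234256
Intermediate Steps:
u(g, B) = g² + 17*B (u(g, B) = (g² + 16*B) + B = g² + 17*B)
(u(0*3, -6) + m)² = (((0*3)² + 17*(-6)) - 382)² = ((0² - 102) - 382)² = ((0 - 102) - 382)² = (-102 - 382)² = (-484)² = 234256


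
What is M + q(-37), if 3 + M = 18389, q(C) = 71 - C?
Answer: 18494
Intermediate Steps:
M = 18386 (M = -3 + 18389 = 18386)
M + q(-37) = 18386 + (71 - 1*(-37)) = 18386 + (71 + 37) = 18386 + 108 = 18494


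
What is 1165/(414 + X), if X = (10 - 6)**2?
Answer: 233/86 ≈ 2.7093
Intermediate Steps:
X = 16 (X = 4**2 = 16)
1165/(414 + X) = 1165/(414 + 16) = 1165/430 = (1/430)*1165 = 233/86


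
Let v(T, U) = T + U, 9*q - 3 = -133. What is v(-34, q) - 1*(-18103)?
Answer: 162491/9 ≈ 18055.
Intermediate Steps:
q = -130/9 (q = ⅓ + (⅑)*(-133) = ⅓ - 133/9 = -130/9 ≈ -14.444)
v(-34, q) - 1*(-18103) = (-34 - 130/9) - 1*(-18103) = -436/9 + 18103 = 162491/9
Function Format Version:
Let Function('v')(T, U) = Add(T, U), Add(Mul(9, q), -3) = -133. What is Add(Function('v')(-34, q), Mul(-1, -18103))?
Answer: Rational(162491, 9) ≈ 18055.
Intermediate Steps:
q = Rational(-130, 9) (q = Add(Rational(1, 3), Mul(Rational(1, 9), -133)) = Add(Rational(1, 3), Rational(-133, 9)) = Rational(-130, 9) ≈ -14.444)
Add(Function('v')(-34, q), Mul(-1, -18103)) = Add(Add(-34, Rational(-130, 9)), Mul(-1, -18103)) = Add(Rational(-436, 9), 18103) = Rational(162491, 9)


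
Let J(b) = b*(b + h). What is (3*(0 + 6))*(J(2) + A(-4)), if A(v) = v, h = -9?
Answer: -324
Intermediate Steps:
J(b) = b*(-9 + b) (J(b) = b*(b - 9) = b*(-9 + b))
(3*(0 + 6))*(J(2) + A(-4)) = (3*(0 + 6))*(2*(-9 + 2) - 4) = (3*6)*(2*(-7) - 4) = 18*(-14 - 4) = 18*(-18) = -324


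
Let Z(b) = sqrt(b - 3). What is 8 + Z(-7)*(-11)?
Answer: 8 - 11*I*sqrt(10) ≈ 8.0 - 34.785*I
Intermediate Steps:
Z(b) = sqrt(-3 + b)
8 + Z(-7)*(-11) = 8 + sqrt(-3 - 7)*(-11) = 8 + sqrt(-10)*(-11) = 8 + (I*sqrt(10))*(-11) = 8 - 11*I*sqrt(10)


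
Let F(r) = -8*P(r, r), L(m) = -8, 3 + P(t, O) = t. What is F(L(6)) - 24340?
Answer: -24252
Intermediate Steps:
P(t, O) = -3 + t
F(r) = 24 - 8*r (F(r) = -8*(-3 + r) = 24 - 8*r)
F(L(6)) - 24340 = (24 - 8*(-8)) - 24340 = (24 + 64) - 24340 = 88 - 24340 = -24252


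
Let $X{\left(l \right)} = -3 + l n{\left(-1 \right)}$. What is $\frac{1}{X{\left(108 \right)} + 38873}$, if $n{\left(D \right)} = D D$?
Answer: $\frac{1}{38978} \approx 2.5655 \cdot 10^{-5}$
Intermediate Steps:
$n{\left(D \right)} = D^{2}$
$X{\left(l \right)} = -3 + l$ ($X{\left(l \right)} = -3 + l \left(-1\right)^{2} = -3 + l 1 = -3 + l$)
$\frac{1}{X{\left(108 \right)} + 38873} = \frac{1}{\left(-3 + 108\right) + 38873} = \frac{1}{105 + 38873} = \frac{1}{38978}$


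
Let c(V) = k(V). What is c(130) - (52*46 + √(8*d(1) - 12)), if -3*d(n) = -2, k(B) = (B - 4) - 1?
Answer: -2267 - 2*I*√15/3 ≈ -2267.0 - 2.582*I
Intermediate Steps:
k(B) = -5 + B (k(B) = (-4 + B) - 1 = -5 + B)
d(n) = ⅔ (d(n) = -⅓*(-2) = ⅔)
c(V) = -5 + V
c(130) - (52*46 + √(8*d(1) - 12)) = (-5 + 130) - (52*46 + √(8*(⅔) - 12)) = 125 - (2392 + √(16/3 - 12)) = 125 - (2392 + √(-20/3)) = 125 - (2392 + 2*I*√15/3) = 125 + (-2392 - 2*I*√15/3) = -2267 - 2*I*√15/3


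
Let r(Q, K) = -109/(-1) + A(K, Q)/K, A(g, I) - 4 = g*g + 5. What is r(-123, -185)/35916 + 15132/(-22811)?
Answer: -100864896679/151566777060 ≈ -0.66548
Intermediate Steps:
A(g, I) = 9 + g**2 (A(g, I) = 4 + (g*g + 5) = 4 + (g**2 + 5) = 4 + (5 + g**2) = 9 + g**2)
r(Q, K) = 109 + (9 + K**2)/K (r(Q, K) = -109/(-1) + (9 + K**2)/K = -109*(-1) + (9 + K**2)/K = 109 + (9 + K**2)/K)
r(-123, -185)/35916 + 15132/(-22811) = (109 - 185 + 9/(-185))/35916 + 15132/(-22811) = (109 - 185 + 9*(-1/185))*(1/35916) + 15132*(-1/22811) = (109 - 185 - 9/185)*(1/35916) - 15132/22811 = -14069/185*1/35916 - 15132/22811 = -14069/6644460 - 15132/22811 = -100864896679/151566777060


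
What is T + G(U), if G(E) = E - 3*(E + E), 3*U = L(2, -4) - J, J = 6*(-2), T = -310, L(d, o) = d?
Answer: -1000/3 ≈ -333.33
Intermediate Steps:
J = -12
U = 14/3 (U = (2 - 1*(-12))/3 = (2 + 12)/3 = (1/3)*14 = 14/3 ≈ 4.6667)
G(E) = -5*E (G(E) = E - 6*E = -5*E)
T + G(U) = -310 - 5*14/3 = -310 - 70/3 = -1000/3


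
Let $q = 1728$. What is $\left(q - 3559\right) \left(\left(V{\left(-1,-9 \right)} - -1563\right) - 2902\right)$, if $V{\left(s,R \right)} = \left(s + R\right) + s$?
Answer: $2471850$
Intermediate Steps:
$V{\left(s,R \right)} = R + 2 s$ ($V{\left(s,R \right)} = \left(R + s\right) + s = R + 2 s$)
$\left(q - 3559\right) \left(\left(V{\left(-1,-9 \right)} - -1563\right) - 2902\right) = \left(1728 - 3559\right) \left(\left(\left(-9 + 2 \left(-1\right)\right) - -1563\right) - 2902\right) = - 1831 \left(\left(\left(-9 - 2\right) + 1563\right) - 2902\right) = - 1831 \left(\left(-11 + 1563\right) - 2902\right) = - 1831 \left(1552 - 2902\right) = \left(-1831\right) \left(-1350\right) = 2471850$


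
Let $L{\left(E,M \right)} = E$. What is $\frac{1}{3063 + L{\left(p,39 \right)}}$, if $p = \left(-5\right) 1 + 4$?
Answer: $\frac{1}{3062} \approx 0.00032658$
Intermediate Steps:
$p = -1$ ($p = -5 + 4 = -1$)
$\frac{1}{3063 + L{\left(p,39 \right)}} = \frac{1}{3063 - 1} = \frac{1}{3062}$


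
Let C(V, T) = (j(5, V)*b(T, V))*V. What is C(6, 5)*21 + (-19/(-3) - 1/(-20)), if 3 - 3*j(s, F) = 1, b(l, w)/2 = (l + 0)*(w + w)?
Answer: 605183/60 ≈ 10086.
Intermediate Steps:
b(l, w) = 4*l*w (b(l, w) = 2*((l + 0)*(w + w)) = 2*(l*(2*w)) = 2*(2*l*w) = 4*l*w)
j(s, F) = 2/3 (j(s, F) = 1 - 1/3*1 = 1 - 1/3 = 2/3)
C(V, T) = 8*T*V**2/3 (C(V, T) = (2*(4*T*V)/3)*V = (8*T*V/3)*V = 8*T*V**2/3)
C(6, 5)*21 + (-19/(-3) - 1/(-20)) = ((8/3)*5*6**2)*21 + (-19/(-3) - 1/(-20)) = ((8/3)*5*36)*21 + (-19*(-1/3) - 1*(-1/20)) = 480*21 + (19/3 + 1/20) = 10080 + 383/60 = 605183/60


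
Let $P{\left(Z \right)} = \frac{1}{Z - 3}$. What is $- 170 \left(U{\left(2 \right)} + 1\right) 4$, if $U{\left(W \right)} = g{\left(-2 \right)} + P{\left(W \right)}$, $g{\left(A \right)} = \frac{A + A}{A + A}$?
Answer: $-680$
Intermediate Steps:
$g{\left(A \right)} = 1$ ($g{\left(A \right)} = \frac{2 A}{2 A} = 2 A \frac{1}{2 A} = 1$)
$P{\left(Z \right)} = \frac{1}{-3 + Z}$
$U{\left(W \right)} = 1 + \frac{1}{-3 + W}$
$- 170 \left(U{\left(2 \right)} + 1\right) 4 = - 170 \left(\frac{-2 + 2}{-3 + 2} + 1\right) 4 = - 170 \left(\frac{1}{-1} \cdot 0 + 1\right) 4 = - 170 \left(\left(-1\right) 0 + 1\right) 4 = - 170 \left(0 + 1\right) 4 = - 170 \cdot 1 \cdot 4 = \left(-170\right) 4 = -680$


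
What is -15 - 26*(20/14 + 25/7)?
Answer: -145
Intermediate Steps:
-15 - 26*(20/14 + 25/7) = -15 - 26*(20*(1/14) + 25*(1/7)) = -15 - 26*(10/7 + 25/7) = -15 - 26*5 = -15 - 130 = -145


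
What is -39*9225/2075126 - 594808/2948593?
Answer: -2295131592383/6118701997718 ≈ -0.37510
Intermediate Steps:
-39*9225/2075126 - 594808/2948593 = -359775*1/2075126 - 594808*1/2948593 = -359775/2075126 - 594808/2948593 = -2295131592383/6118701997718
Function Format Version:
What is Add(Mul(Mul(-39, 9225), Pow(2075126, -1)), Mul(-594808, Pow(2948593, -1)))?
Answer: Rational(-2295131592383, 6118701997718) ≈ -0.37510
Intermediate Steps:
Add(Mul(Mul(-39, 9225), Pow(2075126, -1)), Mul(-594808, Pow(2948593, -1))) = Add(Mul(-359775, Rational(1, 2075126)), Mul(-594808, Rational(1, 2948593))) = Add(Rational(-359775, 2075126), Rational(-594808, 2948593)) = Rational(-2295131592383, 6118701997718)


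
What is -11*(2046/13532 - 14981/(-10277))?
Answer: -1230622987/69534182 ≈ -17.698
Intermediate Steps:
-11*(2046/13532 - 14981/(-10277)) = -11*(2046*(1/13532) - 14981*(-1/10277)) = -11*(1023/6766 + 14981/10277) = -11*111874817/69534182 = -1230622987/69534182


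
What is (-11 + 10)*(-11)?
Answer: 11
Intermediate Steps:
(-11 + 10)*(-11) = -1*(-11) = 11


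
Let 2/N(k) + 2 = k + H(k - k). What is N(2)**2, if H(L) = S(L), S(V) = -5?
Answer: 4/25 ≈ 0.16000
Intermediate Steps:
H(L) = -5
N(k) = 2/(-7 + k) (N(k) = 2/(-2 + (k - 5)) = 2/(-2 + (-5 + k)) = 2/(-7 + k))
N(2)**2 = (2/(-7 + 2))**2 = (2/(-5))**2 = (2*(-1/5))**2 = (-2/5)**2 = 4/25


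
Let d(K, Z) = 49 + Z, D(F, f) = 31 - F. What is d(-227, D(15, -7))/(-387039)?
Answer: -65/387039 ≈ -0.00016794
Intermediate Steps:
d(-227, D(15, -7))/(-387039) = (49 + (31 - 1*15))/(-387039) = (49 + (31 - 15))*(-1/387039) = (49 + 16)*(-1/387039) = 65*(-1/387039) = -65/387039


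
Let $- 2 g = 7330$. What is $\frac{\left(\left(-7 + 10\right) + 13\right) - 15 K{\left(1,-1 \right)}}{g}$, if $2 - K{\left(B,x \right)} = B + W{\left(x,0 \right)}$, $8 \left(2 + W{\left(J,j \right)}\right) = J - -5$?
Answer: $\frac{43}{7330} \approx 0.0058663$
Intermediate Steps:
$W{\left(J,j \right)} = - \frac{11}{8} + \frac{J}{8}$ ($W{\left(J,j \right)} = -2 + \frac{J - -5}{8} = -2 + \frac{J + 5}{8} = -2 + \frac{5 + J}{8} = -2 + \left(\frac{5}{8} + \frac{J}{8}\right) = - \frac{11}{8} + \frac{J}{8}$)
$K{\left(B,x \right)} = \frac{27}{8} - B - \frac{x}{8}$ ($K{\left(B,x \right)} = 2 - \left(B + \left(- \frac{11}{8} + \frac{x}{8}\right)\right) = 2 - \left(- \frac{11}{8} + B + \frac{x}{8}\right) = \frac{27}{8} - B - \frac{x}{8}$)
$g = -3665$ ($g = \left(- \frac{1}{2}\right) 7330 = -3665$)
$\frac{\left(\left(-7 + 10\right) + 13\right) - 15 K{\left(1,-1 \right)}}{g} = \frac{\left(\left(-7 + 10\right) + 13\right) - 15 \left(\frac{27}{8} - 1 - - \frac{1}{8}\right)}{-3665} = \left(\left(3 + 13\right) - 15 \left(\frac{27}{8} - 1 + \frac{1}{8}\right)\right) \left(- \frac{1}{3665}\right) = \left(16 - \frac{75}{2}\right) \left(- \frac{1}{3665}\right) = \left(- \frac{43}{2}\right) \left(- \frac{1}{3665}\right) = \frac{43}{7330}$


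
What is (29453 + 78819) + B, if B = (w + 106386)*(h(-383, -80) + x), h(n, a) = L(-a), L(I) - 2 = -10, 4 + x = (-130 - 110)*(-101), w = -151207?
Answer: -1085814916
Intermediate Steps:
x = 24236 (x = -4 + (-130 - 110)*(-101) = -4 - 240*(-101) = -4 + 24240 = 24236)
L(I) = -8 (L(I) = 2 - 10 = -8)
h(n, a) = -8
B = -1085923188 (B = (-151207 + 106386)*(-8 + 24236) = -44821*24228 = -1085923188)
(29453 + 78819) + B = (29453 + 78819) - 1085923188 = 108272 - 1085923188 = -1085814916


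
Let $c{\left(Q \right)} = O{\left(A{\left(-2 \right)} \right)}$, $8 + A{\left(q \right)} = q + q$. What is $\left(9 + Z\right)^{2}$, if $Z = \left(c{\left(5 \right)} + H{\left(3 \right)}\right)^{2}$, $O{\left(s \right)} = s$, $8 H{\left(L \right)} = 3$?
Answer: $\frac{85100625}{4096} \approx 20777.0$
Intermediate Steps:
$A{\left(q \right)} = -8 + 2 q$ ($A{\left(q \right)} = -8 + \left(q + q\right) = -8 + 2 q$)
$H{\left(L \right)} = \frac{3}{8}$ ($H{\left(L \right)} = \frac{1}{8} \cdot 3 = \frac{3}{8}$)
$c{\left(Q \right)} = -12$ ($c{\left(Q \right)} = -8 + 2 \left(-2\right) = -8 - 4 = -12$)
$Z = \frac{8649}{64}$ ($Z = \left(-12 + \frac{3}{8}\right)^{2} = \left(- \frac{93}{8}\right)^{2} = \frac{8649}{64} \approx 135.14$)
$\left(9 + Z\right)^{2} = \left(9 + \frac{8649}{64}\right)^{2} = \left(\frac{9225}{64}\right)^{2} = \frac{85100625}{4096}$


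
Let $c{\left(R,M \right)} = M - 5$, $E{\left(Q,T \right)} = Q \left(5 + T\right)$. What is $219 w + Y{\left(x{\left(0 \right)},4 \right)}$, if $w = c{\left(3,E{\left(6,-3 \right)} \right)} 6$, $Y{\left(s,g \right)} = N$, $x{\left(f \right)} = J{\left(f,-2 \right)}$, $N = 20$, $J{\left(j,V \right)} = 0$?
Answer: $9218$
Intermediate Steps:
$c{\left(R,M \right)} = -5 + M$ ($c{\left(R,M \right)} = M - 5 = -5 + M$)
$x{\left(f \right)} = 0$
$Y{\left(s,g \right)} = 20$
$w = 42$ ($w = \left(-5 + 6 \left(5 - 3\right)\right) 6 = \left(-5 + 6 \cdot 2\right) 6 = \left(-5 + 12\right) 6 = 7 \cdot 6 = 42$)
$219 w + Y{\left(x{\left(0 \right)},4 \right)} = 219 \cdot 42 + 20 = 9198 + 20 = 9218$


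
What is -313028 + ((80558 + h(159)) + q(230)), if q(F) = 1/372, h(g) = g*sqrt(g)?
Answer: -86478839/372 + 159*sqrt(159) ≈ -2.3047e+5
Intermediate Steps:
h(g) = g**(3/2)
q(F) = 1/372
-313028 + ((80558 + h(159)) + q(230)) = -313028 + ((80558 + 159**(3/2)) + 1/372) = -313028 + ((80558 + 159*sqrt(159)) + 1/372) = -313028 + (29967577/372 + 159*sqrt(159)) = -86478839/372 + 159*sqrt(159)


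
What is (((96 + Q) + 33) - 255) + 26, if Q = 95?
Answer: -5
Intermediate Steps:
(((96 + Q) + 33) - 255) + 26 = (((96 + 95) + 33) - 255) + 26 = ((191 + 33) - 255) + 26 = (224 - 255) + 26 = -31 + 26 = -5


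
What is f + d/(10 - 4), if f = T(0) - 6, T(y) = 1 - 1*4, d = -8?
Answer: -31/3 ≈ -10.333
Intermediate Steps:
T(y) = -3 (T(y) = 1 - 4 = -3)
f = -9 (f = -3 - 6 = -9)
f + d/(10 - 4) = -9 - 8/(10 - 4) = -9 - 8/6 = -9 - 8*1/6 = -9 - 4/3 = -31/3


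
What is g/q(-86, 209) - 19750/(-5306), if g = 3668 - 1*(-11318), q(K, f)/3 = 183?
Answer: 45179233/1456497 ≈ 31.019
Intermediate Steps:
q(K, f) = 549 (q(K, f) = 3*183 = 549)
g = 14986 (g = 3668 + 11318 = 14986)
g/q(-86, 209) - 19750/(-5306) = 14986/549 - 19750/(-5306) = 14986*(1/549) - 19750*(-1/5306) = 14986/549 + 9875/2653 = 45179233/1456497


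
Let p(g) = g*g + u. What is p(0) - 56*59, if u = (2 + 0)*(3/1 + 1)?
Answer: -3296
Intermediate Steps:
u = 8 (u = 2*(3*1 + 1) = 2*(3 + 1) = 2*4 = 8)
p(g) = 8 + g² (p(g) = g*g + 8 = g² + 8 = 8 + g²)
p(0) - 56*59 = (8 + 0²) - 56*59 = (8 + 0) - 3304 = 8 - 3304 = -3296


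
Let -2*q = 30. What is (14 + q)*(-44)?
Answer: 44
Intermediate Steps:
q = -15 (q = -½*30 = -15)
(14 + q)*(-44) = (14 - 15)*(-44) = -1*(-44) = 44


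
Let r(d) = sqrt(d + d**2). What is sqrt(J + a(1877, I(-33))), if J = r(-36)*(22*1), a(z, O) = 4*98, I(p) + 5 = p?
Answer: 2*sqrt(98 + 33*sqrt(35)) ≈ 34.248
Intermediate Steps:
I(p) = -5 + p
a(z, O) = 392
J = 132*sqrt(35) (J = sqrt(-36*(1 - 36))*(22*1) = sqrt(-36*(-35))*22 = sqrt(1260)*22 = (6*sqrt(35))*22 = 132*sqrt(35) ≈ 780.92)
sqrt(J + a(1877, I(-33))) = sqrt(132*sqrt(35) + 392) = sqrt(392 + 132*sqrt(35))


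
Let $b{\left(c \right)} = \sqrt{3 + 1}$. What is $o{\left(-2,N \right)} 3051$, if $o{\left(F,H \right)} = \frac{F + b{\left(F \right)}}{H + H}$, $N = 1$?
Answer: $0$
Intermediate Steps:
$b{\left(c \right)} = 2$ ($b{\left(c \right)} = \sqrt{4} = 2$)
$o{\left(F,H \right)} = \frac{2 + F}{2 H}$ ($o{\left(F,H \right)} = \frac{F + 2}{H + H} = \frac{2 + F}{2 H}$)
$o{\left(-2,N \right)} 3051 = \frac{2 - 2}{2 \cdot 1} \cdot 3051 = \frac{1}{2} \cdot 1 \cdot 0 \cdot 3051 = 0 \cdot 3051 = 0$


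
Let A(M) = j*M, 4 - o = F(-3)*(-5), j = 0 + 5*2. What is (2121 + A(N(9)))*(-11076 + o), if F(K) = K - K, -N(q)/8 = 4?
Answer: -19940672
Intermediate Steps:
N(q) = -32 (N(q) = -8*4 = -32)
F(K) = 0
j = 10 (j = 0 + 10 = 10)
o = 4 (o = 4 - 0*(-5) = 4 - 1*0 = 4 + 0 = 4)
A(M) = 10*M
(2121 + A(N(9)))*(-11076 + o) = (2121 + 10*(-32))*(-11076 + 4) = (2121 - 320)*(-11072) = 1801*(-11072) = -19940672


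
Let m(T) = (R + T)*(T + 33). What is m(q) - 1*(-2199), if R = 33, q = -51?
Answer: 2523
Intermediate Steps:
m(T) = (33 + T)**2 (m(T) = (33 + T)*(T + 33) = (33 + T)*(33 + T) = (33 + T)**2)
m(q) - 1*(-2199) = (1089 + (-51)**2 + 66*(-51)) - 1*(-2199) = (1089 + 2601 - 3366) + 2199 = 324 + 2199 = 2523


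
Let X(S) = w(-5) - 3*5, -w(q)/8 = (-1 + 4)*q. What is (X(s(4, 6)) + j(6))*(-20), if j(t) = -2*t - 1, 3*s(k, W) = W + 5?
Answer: -1840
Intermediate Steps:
w(q) = -24*q (w(q) = -8*(-1 + 4)*q = -24*q)
s(k, W) = 5/3 + W/3 (s(k, W) = (W + 5)/3 = (5 + W)/3 = 5/3 + W/3)
j(t) = -1 - 2*t
X(S) = 105 (X(S) = -24*(-5) - 3*5 = 120 - 15 = 105)
(X(s(4, 6)) + j(6))*(-20) = (105 + (-1 - 2*6))*(-20) = (105 + (-1 - 12))*(-20) = (105 - 13)*(-20) = 92*(-20) = -1840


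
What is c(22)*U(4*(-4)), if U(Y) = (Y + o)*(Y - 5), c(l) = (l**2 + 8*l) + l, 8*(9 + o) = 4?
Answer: 350889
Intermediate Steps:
o = -17/2 (o = -9 + (1/8)*4 = -9 + 1/2 = -17/2 ≈ -8.5000)
c(l) = l**2 + 9*l
U(Y) = (-5 + Y)*(-17/2 + Y) (U(Y) = (Y - 17/2)*(Y - 5) = (-17/2 + Y)*(-5 + Y) = (-5 + Y)*(-17/2 + Y))
c(22)*U(4*(-4)) = (22*(9 + 22))*(85/2 + (4*(-4))**2 - 54*(-4)) = (22*31)*(85/2 + (-16)**2 - 27/2*(-16)) = 682*(85/2 + 256 + 216) = 682*(1029/2) = 350889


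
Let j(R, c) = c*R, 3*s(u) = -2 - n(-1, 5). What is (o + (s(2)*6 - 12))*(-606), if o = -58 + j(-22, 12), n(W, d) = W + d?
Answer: 209676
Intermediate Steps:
s(u) = -2 (s(u) = (-2 - (-1 + 5))/3 = (-2 - 1*4)/3 = (-2 - 4)/3 = (⅓)*(-6) = -2)
j(R, c) = R*c
o = -322 (o = -58 - 22*12 = -58 - 264 = -322)
(o + (s(2)*6 - 12))*(-606) = (-322 + (-2*6 - 12))*(-606) = (-322 + (-12 - 12))*(-606) = (-322 - 24)*(-606) = -346*(-606) = 209676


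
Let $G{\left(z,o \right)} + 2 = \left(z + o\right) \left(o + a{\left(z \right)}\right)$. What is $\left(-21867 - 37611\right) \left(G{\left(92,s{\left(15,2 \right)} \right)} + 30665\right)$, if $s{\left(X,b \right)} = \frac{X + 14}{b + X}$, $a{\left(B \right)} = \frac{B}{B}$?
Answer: $- \frac{531429090030}{289} \approx -1.8389 \cdot 10^{9}$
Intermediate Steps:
$a{\left(B \right)} = 1$
$s{\left(X,b \right)} = \frac{14 + X}{X + b}$
$G{\left(z,o \right)} = -2 + \left(1 + o\right) \left(o + z\right)$ ($G{\left(z,o \right)} = -2 + \left(z + o\right) \left(o + 1\right) = -2 + \left(o + z\right) \left(1 + o\right) = -2 + \left(1 + o\right) \left(o + z\right)$)
$\left(-21867 - 37611\right) \left(G{\left(92,s{\left(15,2 \right)} \right)} + 30665\right) = \left(-21867 - 37611\right) \left(\left(-2 + \frac{14 + 15}{15 + 2} + 92 + \left(\frac{14 + 15}{15 + 2}\right)^{2} + \frac{14 + 15}{15 + 2} \cdot 92\right) + 30665\right) = - 59478 \left(\left(-2 + \frac{1}{17} \cdot 29 + 92 + \left(\frac{1}{17} \cdot 29\right)^{2} + \frac{1}{17} \cdot 29 \cdot 92\right) + 30665\right) = - 59478 \left(\left(-2 + \frac{29}{17} + 92 + \left(\frac{29}{17}\right)^{2} + \frac{29}{17} \cdot 92\right) + 30665\right) = - 59478 \left(\left(-2 + \frac{29}{17} + 92 + \frac{841}{289} + \frac{2668}{17}\right) + 30665\right) = - 59478 \left(\frac{72700}{289} + 30665\right) = \left(-59478\right) \frac{8934885}{289} = - \frac{531429090030}{289}$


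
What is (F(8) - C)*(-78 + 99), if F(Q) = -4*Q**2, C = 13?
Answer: -5649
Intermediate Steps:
(F(8) - C)*(-78 + 99) = (-4*8**2 - 1*13)*(-78 + 99) = (-4*64 - 13)*21 = (-256 - 13)*21 = -269*21 = -5649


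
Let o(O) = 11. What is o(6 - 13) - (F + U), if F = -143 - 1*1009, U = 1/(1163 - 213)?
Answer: 1104849/950 ≈ 1163.0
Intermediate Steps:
U = 1/950 ≈ 0.0010526
F = -1152 (F = -143 - 1009 = -1152)
o(6 - 13) - (F + U) = 11 - (-1152 + 1/950) = 11 - 1*(-1094399/950) = 11 + 1094399/950 = 1104849/950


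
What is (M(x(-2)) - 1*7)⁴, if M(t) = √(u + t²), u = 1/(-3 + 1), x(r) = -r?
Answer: (14 - √14)⁴/16 ≈ 692.13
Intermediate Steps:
u = -½ (u = 1/(-2) = -½ ≈ -0.50000)
M(t) = √(-½ + t²)
(M(x(-2)) - 1*7)⁴ = (√(-2 + 4*(-1*(-2))²)/2 - 1*7)⁴ = (√(-2 + 4*2²)/2 - 7)⁴ = (√(-2 + 4*4)/2 - 7)⁴ = (√(-2 + 16)/2 - 7)⁴ = (√14/2 - 7)⁴ = (-7 + √14/2)⁴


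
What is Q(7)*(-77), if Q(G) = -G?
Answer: 539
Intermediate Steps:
Q(7)*(-77) = -1*7*(-77) = -7*(-77) = 539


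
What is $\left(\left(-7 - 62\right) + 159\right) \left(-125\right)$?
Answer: $-11250$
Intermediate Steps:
$\left(\left(-7 - 62\right) + 159\right) \left(-125\right) = \left(-69 + 159\right) \left(-125\right) = 90 \left(-125\right) = -11250$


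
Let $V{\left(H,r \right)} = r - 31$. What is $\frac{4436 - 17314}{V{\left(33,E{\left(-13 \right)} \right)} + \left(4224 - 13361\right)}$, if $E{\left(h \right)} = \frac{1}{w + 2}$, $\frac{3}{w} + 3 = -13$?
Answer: $\frac{186731}{132928} \approx 1.4048$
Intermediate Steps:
$w = - \frac{3}{16}$ ($w = \frac{3}{-3 - 13} = \frac{3}{-16} = 3 \left(- \frac{1}{16}\right) = - \frac{3}{16} \approx -0.1875$)
$E{\left(h \right)} = \frac{16}{29}$ ($E{\left(h \right)} = \frac{1}{- \frac{3}{16} + 2} = \frac{1}{\frac{29}{16}} = \frac{16}{29}$)
$V{\left(H,r \right)} = -31 + r$
$\frac{4436 - 17314}{V{\left(33,E{\left(-13 \right)} \right)} + \left(4224 - 13361\right)} = \frac{4436 - 17314}{\left(-31 + \frac{16}{29}\right) + \left(4224 - 13361\right)} = - \frac{12878}{- \frac{883}{29} + \left(4224 - 13361\right)} = - \frac{12878}{- \frac{883}{29} - 9137} = - \frac{12878}{- \frac{265856}{29}} = \left(-12878\right) \left(- \frac{29}{265856}\right) = \frac{186731}{132928}$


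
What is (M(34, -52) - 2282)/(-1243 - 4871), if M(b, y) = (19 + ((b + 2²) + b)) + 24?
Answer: 2167/6114 ≈ 0.35443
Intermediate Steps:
M(b, y) = 47 + 2*b (M(b, y) = (19 + ((b + 4) + b)) + 24 = (19 + ((4 + b) + b)) + 24 = (19 + (4 + 2*b)) + 24 = (23 + 2*b) + 24 = 47 + 2*b)
(M(34, -52) - 2282)/(-1243 - 4871) = ((47 + 2*34) - 2282)/(-1243 - 4871) = ((47 + 68) - 2282)/(-6114) = (115 - 2282)*(-1/6114) = -2167*(-1/6114) = 2167/6114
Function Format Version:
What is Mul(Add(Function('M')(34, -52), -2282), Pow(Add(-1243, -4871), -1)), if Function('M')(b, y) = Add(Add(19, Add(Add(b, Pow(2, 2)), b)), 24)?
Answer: Rational(2167, 6114) ≈ 0.35443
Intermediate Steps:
Function('M')(b, y) = Add(47, Mul(2, b)) (Function('M')(b, y) = Add(Add(19, Add(Add(b, 4), b)), 24) = Add(Add(19, Add(Add(4, b), b)), 24) = Add(Add(19, Add(4, Mul(2, b))), 24) = Add(Add(23, Mul(2, b)), 24) = Add(47, Mul(2, b)))
Mul(Add(Function('M')(34, -52), -2282), Pow(Add(-1243, -4871), -1)) = Mul(Add(Add(47, Mul(2, 34)), -2282), Pow(Add(-1243, -4871), -1)) = Mul(Add(Add(47, 68), -2282), Pow(-6114, -1)) = Mul(Add(115, -2282), Rational(-1, 6114)) = Mul(-2167, Rational(-1, 6114)) = Rational(2167, 6114)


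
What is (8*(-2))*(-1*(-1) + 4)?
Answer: -80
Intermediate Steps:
(8*(-2))*(-1*(-1) + 4) = -16*(1 + 4) = -16*5 = -80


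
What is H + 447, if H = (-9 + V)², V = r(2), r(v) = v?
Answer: 496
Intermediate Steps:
V = 2
H = 49 (H = (-9 + 2)² = (-7)² = 49)
H + 447 = 49 + 447 = 496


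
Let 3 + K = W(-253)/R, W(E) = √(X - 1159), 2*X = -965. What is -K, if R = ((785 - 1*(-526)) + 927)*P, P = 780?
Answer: 3 - 7*I*√134/3491280 ≈ 3.0 - 2.3209e-5*I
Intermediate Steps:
X = -965/2 (X = (½)*(-965) = -965/2 ≈ -482.50)
R = 1745640 (R = ((785 - 1*(-526)) + 927)*780 = ((785 + 526) + 927)*780 = (1311 + 927)*780 = 2238*780 = 1745640)
W(E) = 7*I*√134/2 (W(E) = √(-965/2 - 1159) = √(-3283/2) = 7*I*√134/2)
K = -3 + 7*I*√134/3491280 (K = -3 + (7*I*√134/2)/1745640 = -3 + (7*I*√134/2)*(1/1745640) = -3 + 7*I*√134/3491280 ≈ -3.0 + 2.3209e-5*I)
-K = -(-3 + 7*I*√134/3491280) = 3 - 7*I*√134/3491280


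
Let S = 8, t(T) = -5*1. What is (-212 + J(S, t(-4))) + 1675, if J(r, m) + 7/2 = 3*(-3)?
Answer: 2901/2 ≈ 1450.5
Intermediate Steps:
t(T) = -5
J(r, m) = -25/2 (J(r, m) = -7/2 + 3*(-3) = -7/2 - 9 = -25/2)
(-212 + J(S, t(-4))) + 1675 = (-212 - 25/2) + 1675 = -449/2 + 1675 = 2901/2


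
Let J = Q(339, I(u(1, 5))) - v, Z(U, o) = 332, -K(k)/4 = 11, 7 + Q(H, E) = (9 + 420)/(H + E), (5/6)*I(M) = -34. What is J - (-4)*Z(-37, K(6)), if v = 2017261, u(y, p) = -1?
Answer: -1001921465/497 ≈ -2.0159e+6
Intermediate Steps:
I(M) = -204/5 (I(M) = (6/5)*(-34) = -204/5)
Q(H, E) = -7 + 429/(E + H) (Q(H, E) = -7 + (9 + 420)/(H + E) = -7 + 429/(E + H))
K(k) = -44 (K(k) = -4*11 = -44)
J = -1002581481/497 (J = (429 - 7*(-204/5) - 7*339)/(-204/5 + 339) - 1*2017261 = (429 + 1428/5 - 2373)/(1491/5) - 2017261 = (5/1491)*(-8292/5) - 2017261 = -2764/497 - 2017261 = -1002581481/497 ≈ -2.0173e+6)
J - (-4)*Z(-37, K(6)) = -1002581481/497 - (-4)*332 = -1002581481/497 - 1*(-1328) = -1002581481/497 + 1328 = -1001921465/497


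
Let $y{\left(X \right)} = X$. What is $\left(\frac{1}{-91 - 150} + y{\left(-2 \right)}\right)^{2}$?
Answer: $\frac{233289}{58081} \approx 4.0166$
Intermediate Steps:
$\left(\frac{1}{-91 - 150} + y{\left(-2 \right)}\right)^{2} = \left(\frac{1}{-91 - 150} - 2\right)^{2} = \left(\frac{1}{-241} - 2\right)^{2} = \left(- \frac{1}{241} - 2\right)^{2} = \left(- \frac{483}{241}\right)^{2} = \frac{233289}{58081}$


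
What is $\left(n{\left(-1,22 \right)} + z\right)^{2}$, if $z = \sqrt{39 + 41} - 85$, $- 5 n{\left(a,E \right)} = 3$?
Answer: $\frac{185184}{25} - \frac{3424 \sqrt{5}}{5} \approx 5876.1$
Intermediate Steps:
$n{\left(a,E \right)} = - \frac{3}{5}$ ($n{\left(a,E \right)} = \left(- \frac{1}{5}\right) 3 = - \frac{3}{5}$)
$z = -85 + 4 \sqrt{5}$ ($z = \sqrt{80} - 85 = 4 \sqrt{5} - 85 = -85 + 4 \sqrt{5} \approx -76.056$)
$\left(n{\left(-1,22 \right)} + z\right)^{2} = \left(- \frac{3}{5} - \left(85 - 4 \sqrt{5}\right)\right)^{2} = \left(- \frac{428}{5} + 4 \sqrt{5}\right)^{2}$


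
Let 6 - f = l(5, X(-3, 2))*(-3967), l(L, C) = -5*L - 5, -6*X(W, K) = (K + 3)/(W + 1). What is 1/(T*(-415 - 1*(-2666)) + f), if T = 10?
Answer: -1/96494 ≈ -1.0363e-5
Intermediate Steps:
X(W, K) = -(3 + K)/(6*(1 + W)) (X(W, K) = -(K + 3)/(6*(W + 1)) = -(3 + K)/(6*(1 + W)))
l(L, C) = -5 - 5*L
f = -119004 (f = 6 - (-5 - 5*5)*(-3967) = 6 - (-5 - 25)*(-3967) = 6 - (-30)*(-3967) = 6 - 1*119010 = 6 - 119010 = -119004)
1/(T*(-415 - 1*(-2666)) + f) = 1/(10*(-415 - 1*(-2666)) - 119004) = 1/(10*(-415 + 2666) - 119004) = 1/(10*2251 - 119004) = 1/(22510 - 119004) = 1/(-96494) = -1/96494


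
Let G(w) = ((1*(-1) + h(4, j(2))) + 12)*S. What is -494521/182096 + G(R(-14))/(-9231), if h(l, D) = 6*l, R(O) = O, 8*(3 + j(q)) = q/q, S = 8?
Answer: -4615910231/1680928176 ≈ -2.7460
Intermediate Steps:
j(q) = -23/8 (j(q) = -3 + (q/q)/8 = -3 + (1/8)*1 = -3 + 1/8 = -23/8)
G(w) = 280 (G(w) = ((1*(-1) + 6*4) + 12)*8 = ((-1 + 24) + 12)*8 = (23 + 12)*8 = 35*8 = 280)
-494521/182096 + G(R(-14))/(-9231) = -494521/182096 + 280/(-9231) = -494521*1/182096 + 280*(-1/9231) = -494521/182096 - 280/9231 = -4615910231/1680928176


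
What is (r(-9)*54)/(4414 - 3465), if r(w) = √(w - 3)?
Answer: 108*I*√3/949 ≈ 0.19711*I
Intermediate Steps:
r(w) = √(-3 + w)
(r(-9)*54)/(4414 - 3465) = (√(-3 - 9)*54)/(4414 - 3465) = (√(-12)*54)/949 = ((2*I*√3)*54)*(1/949) = (108*I*√3)*(1/949) = 108*I*√3/949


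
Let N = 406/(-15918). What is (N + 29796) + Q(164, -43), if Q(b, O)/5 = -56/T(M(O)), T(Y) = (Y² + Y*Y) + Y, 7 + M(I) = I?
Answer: 5589863183/187605 ≈ 29796.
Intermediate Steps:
M(I) = -7 + I
T(Y) = Y + 2*Y² (T(Y) = (Y² + Y²) + Y = 2*Y² + Y = Y + 2*Y²)
Q(b, O) = -280/((-13 + 2*O)*(-7 + O)) (Q(b, O) = 5*(-56*1/((1 + 2*(-7 + O))*(-7 + O))) = 5*(-56*1/((1 + (-14 + 2*O))*(-7 + O))) = 5*(-56*1/((-13 + 2*O)*(-7 + O))) = 5*(-56/((-13 + 2*O)*(-7 + O))) = -280/((-13 + 2*O)*(-7 + O)))
N = -29/1137 (N = 406*(-1/15918) = -29/1137 ≈ -0.025506)
(N + 29796) + Q(164, -43) = (-29/1137 + 29796) - 280/((-13 + 2*(-43))*(-7 - 43)) = 33878023/1137 - 280/(-13 - 86*(-50)) = 33878023/1137 - 280*(-1/50)/(-99) = 33878023/1137 - 280*(-1/99)*(-1/50) = 33878023/1137 - 28/495 = 5589863183/187605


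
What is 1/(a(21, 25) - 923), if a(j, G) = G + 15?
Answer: -1/883 ≈ -0.0011325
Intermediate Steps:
a(j, G) = 15 + G
1/(a(21, 25) - 923) = 1/((15 + 25) - 923) = 1/(40 - 923) = 1/(-883) = -1/883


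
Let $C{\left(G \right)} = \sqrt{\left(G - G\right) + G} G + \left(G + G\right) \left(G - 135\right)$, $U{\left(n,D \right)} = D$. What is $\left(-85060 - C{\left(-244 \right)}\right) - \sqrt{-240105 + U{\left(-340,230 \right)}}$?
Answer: $-270012 - 5 i \sqrt{9595} + 488 i \sqrt{61} \approx -2.7001 \cdot 10^{5} + 3321.6 i$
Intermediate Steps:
$C{\left(G \right)} = G^{\frac{3}{2}} + 2 G \left(-135 + G\right)$ ($C{\left(G \right)} = \sqrt{0 + G} G + 2 G \left(-135 + G\right) = \sqrt{G} G + 2 G \left(-135 + G\right) = G^{\frac{3}{2}} + 2 G \left(-135 + G\right)$)
$\left(-85060 - C{\left(-244 \right)}\right) - \sqrt{-240105 + U{\left(-340,230 \right)}} = \left(-85060 - \left(\left(-244\right)^{\frac{3}{2}} - -65880 + 2 \left(-244\right)^{2}\right)\right) - \sqrt{-240105 + 230} = \left(-85060 - \left(- 488 i \sqrt{61} + 65880 + 2 \cdot 59536\right)\right) - \sqrt{-239875} = \left(-85060 - \left(- 488 i \sqrt{61} + 65880 + 119072\right)\right) - 5 i \sqrt{9595} = \left(-85060 - \left(184952 - 488 i \sqrt{61}\right)\right) - 5 i \sqrt{9595} = \left(-270012 + 488 i \sqrt{61}\right) - 5 i \sqrt{9595} = -270012 - 5 i \sqrt{9595} + 488 i \sqrt{61}$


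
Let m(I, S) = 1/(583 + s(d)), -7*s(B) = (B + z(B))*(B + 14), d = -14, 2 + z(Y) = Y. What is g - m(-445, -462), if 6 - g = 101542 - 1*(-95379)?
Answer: -114801446/583 ≈ -1.9692e+5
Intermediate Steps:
z(Y) = -2 + Y
g = -196915 (g = 6 - (101542 - 1*(-95379)) = 6 - (101542 + 95379) = 6 - 1*196921 = 6 - 196921 = -196915)
s(B) = -(-2 + 2*B)*(14 + B)/7 (s(B) = -(B + (-2 + B))*(B + 14)/7 = -(-2 + 2*B)*(14 + B)/7)
m(I, S) = 1/583 (m(I, S) = 1/(583 + (4 - 26/7*(-14) - 2/7*(-14)²)) = 1/(583 + (4 + 52 - 2/7*196)) = 1/(583 + (4 + 52 - 56)) = 1/(583 + 0) = 1/583)
g - m(-445, -462) = -196915 - 1*1/583 = -196915 - 1/583 = -114801446/583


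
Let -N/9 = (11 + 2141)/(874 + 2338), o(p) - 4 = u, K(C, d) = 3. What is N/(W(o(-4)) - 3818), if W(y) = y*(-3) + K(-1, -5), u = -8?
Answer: 4842/3053809 ≈ 0.0015856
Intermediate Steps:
o(p) = -4 (o(p) = 4 - 8 = -4)
W(y) = 3 - 3*y (W(y) = y*(-3) + 3 = -3*y + 3 = 3 - 3*y)
N = -4842/803 (N = -9*(11 + 2141)/(874 + 2338) = -19368/3212 = -9*538/803 = -4842/803 ≈ -6.0299)
N/(W(o(-4)) - 3818) = -4842/(803*((3 - 3*(-4)) - 3818)) = -4842/(803*((3 + 12) - 3818)) = -4842/(803*(15 - 3818)) = -4842/803/(-3803) = -4842/803*(-1/3803) = 4842/3053809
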